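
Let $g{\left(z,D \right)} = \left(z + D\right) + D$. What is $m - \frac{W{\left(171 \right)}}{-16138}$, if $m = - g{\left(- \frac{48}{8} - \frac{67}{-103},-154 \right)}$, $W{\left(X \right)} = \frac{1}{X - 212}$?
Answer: $\frac{21355011847}{68150774} \approx 313.35$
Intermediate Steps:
$g{\left(z,D \right)} = z + 2 D$ ($g{\left(z,D \right)} = \left(D + z\right) + D = z + 2 D$)
$W{\left(X \right)} = \frac{1}{-212 + X}$
$m = \frac{32275}{103}$ ($m = - (\left(- \frac{48}{8} - \frac{67}{-103}\right) + 2 \left(-154\right)) = - (\left(\left(-48\right) \frac{1}{8} - - \frac{67}{103}\right) - 308) = - (\left(-6 + \frac{67}{103}\right) - 308) = - (- \frac{551}{103} - 308) = \left(-1\right) \left(- \frac{32275}{103}\right) = \frac{32275}{103} \approx 313.35$)
$m - \frac{W{\left(171 \right)}}{-16138} = \frac{32275}{103} - \frac{1}{\left(-212 + 171\right) \left(-16138\right)} = \frac{32275}{103} - \frac{1}{-41} \left(- \frac{1}{16138}\right) = \frac{32275}{103} - \left(- \frac{1}{41}\right) \left(- \frac{1}{16138}\right) = \frac{32275}{103} - \frac{1}{661658} = \frac{21355011847}{68150774}$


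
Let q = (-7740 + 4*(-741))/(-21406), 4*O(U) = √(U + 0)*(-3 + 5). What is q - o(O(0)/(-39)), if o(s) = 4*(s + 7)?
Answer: -294332/10703 ≈ -27.500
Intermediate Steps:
O(U) = √U/2 (O(U) = (√(U + 0)*(-3 + 5))/4 = (√U*2)/4 = (2*√U)/4 = √U/2)
o(s) = 28 + 4*s (o(s) = 4*(7 + s) = 28 + 4*s)
q = 5352/10703 (q = (-7740 - 2964)*(-1/21406) = -10704*(-1/21406) = 5352/10703 ≈ 0.50005)
q - o(O(0)/(-39)) = 5352/10703 - (28 + 4*((√0/2)/(-39))) = 5352/10703 - (28 + 4*(((½)*0)*(-1/39))) = 5352/10703 - (28 + 4*(0*(-1/39))) = 5352/10703 - (28 + 4*0) = 5352/10703 - (28 + 0) = 5352/10703 - 1*28 = 5352/10703 - 28 = -294332/10703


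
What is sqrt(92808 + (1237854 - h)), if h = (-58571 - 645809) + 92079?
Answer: sqrt(1942963) ≈ 1393.9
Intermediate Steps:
h = -612301 (h = -704380 + 92079 = -612301)
sqrt(92808 + (1237854 - h)) = sqrt(92808 + (1237854 - 1*(-612301))) = sqrt(92808 + (1237854 + 612301)) = sqrt(92808 + 1850155) = sqrt(1942963)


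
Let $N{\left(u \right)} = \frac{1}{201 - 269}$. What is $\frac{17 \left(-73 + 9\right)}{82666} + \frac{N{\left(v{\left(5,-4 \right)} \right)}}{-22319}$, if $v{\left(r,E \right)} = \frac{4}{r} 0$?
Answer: $- \frac{825583115}{62730763436} \approx -0.013161$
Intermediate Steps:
$v{\left(r,E \right)} = 0$
$N{\left(u \right)} = - \frac{1}{68}$ ($N{\left(u \right)} = \frac{1}{-68} = - \frac{1}{68}$)
$\frac{17 \left(-73 + 9\right)}{82666} + \frac{N{\left(v{\left(5,-4 \right)} \right)}}{-22319} = \frac{17 \left(-73 + 9\right)}{82666} - \frac{1}{68 \left(-22319\right)} = 17 \left(-64\right) \frac{1}{82666} - - \frac{1}{1517692} = \left(-1088\right) \frac{1}{82666} + \frac{1}{1517692} = - \frac{544}{41333} + \frac{1}{1517692} = - \frac{825583115}{62730763436}$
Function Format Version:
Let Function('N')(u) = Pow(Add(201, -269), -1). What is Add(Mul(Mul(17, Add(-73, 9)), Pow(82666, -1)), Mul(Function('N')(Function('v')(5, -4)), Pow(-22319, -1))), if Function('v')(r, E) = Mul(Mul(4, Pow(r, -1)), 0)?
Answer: Rational(-825583115, 62730763436) ≈ -0.013161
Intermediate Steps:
Function('v')(r, E) = 0
Function('N')(u) = Rational(-1, 68) (Function('N')(u) = Pow(-68, -1) = Rational(-1, 68))
Add(Mul(Mul(17, Add(-73, 9)), Pow(82666, -1)), Mul(Function('N')(Function('v')(5, -4)), Pow(-22319, -1))) = Add(Mul(Mul(17, Add(-73, 9)), Pow(82666, -1)), Mul(Rational(-1, 68), Pow(-22319, -1))) = Add(Mul(Mul(17, -64), Rational(1, 82666)), Mul(Rational(-1, 68), Rational(-1, 22319))) = Add(Mul(-1088, Rational(1, 82666)), Rational(1, 1517692)) = Add(Rational(-544, 41333), Rational(1, 1517692)) = Rational(-825583115, 62730763436)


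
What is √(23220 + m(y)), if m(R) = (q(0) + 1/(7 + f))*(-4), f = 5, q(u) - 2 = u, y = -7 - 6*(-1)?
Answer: √208905/3 ≈ 152.35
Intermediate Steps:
y = -1 (y = -7 + 6 = -1)
q(u) = 2 + u
m(R) = -25/3 (m(R) = ((2 + 0) + 1/(7 + 5))*(-4) = (2 + 1/12)*(-4) = (25/12)*(-4) = -25/3)
√(23220 + m(y)) = √(23220 - 25/3) = √(69635/3) = √208905/3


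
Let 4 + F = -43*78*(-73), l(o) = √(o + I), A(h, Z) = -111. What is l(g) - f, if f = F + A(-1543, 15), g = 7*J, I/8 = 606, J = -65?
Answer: -244727 + √4393 ≈ -2.4466e+5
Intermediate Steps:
I = 4848 (I = 8*606 = 4848)
g = -455 (g = 7*(-65) = -455)
l(o) = √(4848 + o) (l(o) = √(o + 4848) = √(4848 + o))
F = 244838 (F = -4 - 43*78*(-73) = -4 - 3354*(-73) = -4 + 244842 = 244838)
f = 244727 (f = 244838 - 111 = 244727)
l(g) - f = √(4848 - 455) - 1*244727 = √4393 - 244727 = -244727 + √4393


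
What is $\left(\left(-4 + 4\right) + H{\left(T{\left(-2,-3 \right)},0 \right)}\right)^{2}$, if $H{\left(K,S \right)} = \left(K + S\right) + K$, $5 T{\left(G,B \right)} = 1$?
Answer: $\frac{4}{25} \approx 0.16$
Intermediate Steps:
$T{\left(G,B \right)} = \frac{1}{5}$ ($T{\left(G,B \right)} = \frac{1}{5} \cdot 1 = \frac{1}{5}$)
$H{\left(K,S \right)} = S + 2 K$
$\left(\left(-4 + 4\right) + H{\left(T{\left(-2,-3 \right)},0 \right)}\right)^{2} = \left(\left(-4 + 4\right) + \left(0 + 2 \cdot \frac{1}{5}\right)\right)^{2} = \left(0 + \left(0 + \frac{2}{5}\right)\right)^{2} = \left(0 + \frac{2}{5}\right)^{2} = \left(\frac{2}{5}\right)^{2} = \frac{4}{25}$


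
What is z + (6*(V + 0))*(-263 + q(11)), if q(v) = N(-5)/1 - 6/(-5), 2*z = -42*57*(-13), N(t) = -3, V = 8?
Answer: 14253/5 ≈ 2850.6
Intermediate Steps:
z = 15561 (z = (-42*57*(-13))/2 = (-2394*(-13))/2 = (½)*31122 = 15561)
q(v) = -9/5 (q(v) = -3/1 - 6/(-5) = -3*1 - 6*(-⅕) = -3 + 6/5 = -9/5)
z + (6*(V + 0))*(-263 + q(11)) = 15561 + (6*(8 + 0))*(-263 - 9/5) = 15561 + (6*8)*(-1324/5) = 15561 + 48*(-1324/5) = 15561 - 63552/5 = 14253/5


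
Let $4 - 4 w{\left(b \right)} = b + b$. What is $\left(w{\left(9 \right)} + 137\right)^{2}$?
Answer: $\frac{71289}{4} \approx 17822.0$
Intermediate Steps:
$w{\left(b \right)} = 1 - \frac{b}{2}$ ($w{\left(b \right)} = 1 - \frac{b + b}{4} = 1 - \frac{2 b}{4} = 1 - \frac{b}{2}$)
$\left(w{\left(9 \right)} + 137\right)^{2} = \left(\left(1 - \frac{9}{2}\right) + 137\right)^{2} = \left(- \frac{7}{2} + 137\right)^{2} = \left(\frac{267}{2}\right)^{2} = \frac{71289}{4}$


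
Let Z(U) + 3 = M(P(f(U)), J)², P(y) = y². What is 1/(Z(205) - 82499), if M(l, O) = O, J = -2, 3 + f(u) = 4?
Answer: -1/82498 ≈ -1.2122e-5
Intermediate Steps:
f(u) = 1 (f(u) = -3 + 4 = 1)
Z(U) = 1 (Z(U) = -3 + (-2)² = -3 + 4 = 1)
1/(Z(205) - 82499) = 1/(1 - 82499) = 1/(-82498) = -1/82498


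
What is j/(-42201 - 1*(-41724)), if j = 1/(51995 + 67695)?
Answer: -1/57092130 ≈ -1.7516e-8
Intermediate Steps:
j = 1/119690 ≈ 8.3549e-6
j/(-42201 - 1*(-41724)) = 1/(119690*(-42201 - 1*(-41724))) = 1/(119690*(-42201 + 41724)) = (1/119690)/(-477) = (1/119690)*(-1/477) = -1/57092130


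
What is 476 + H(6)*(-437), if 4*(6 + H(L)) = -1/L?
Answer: 74789/24 ≈ 3116.2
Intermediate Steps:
H(L) = -6 - 1/(4*L) (H(L) = -6 + (-1/L)/4 = -6 - 1/(4*L))
476 + H(6)*(-437) = 476 + (-6 - ¼/6)*(-437) = 476 + (-6 - ¼*⅙)*(-437) = 476 + (-6 - 1/24)*(-437) = 476 - 145/24*(-437) = 476 + 63365/24 = 74789/24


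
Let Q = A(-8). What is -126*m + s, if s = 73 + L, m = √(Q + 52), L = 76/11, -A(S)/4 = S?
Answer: 879/11 - 252*√21 ≈ -1074.9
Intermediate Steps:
A(S) = -4*S
Q = 32 (Q = -4*(-8) = 32)
L = 76/11 (L = 76*(1/11) = 76/11 ≈ 6.9091)
m = 2*√21 (m = √(32 + 52) = √84 = 2*√21 ≈ 9.1651)
s = 879/11 (s = 73 + 76/11 = 879/11 ≈ 79.909)
-126*m + s = -252*√21 + 879/11 = 879/11 - 252*√21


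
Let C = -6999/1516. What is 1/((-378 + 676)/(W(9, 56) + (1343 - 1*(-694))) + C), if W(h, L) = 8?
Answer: -3100220/13861187 ≈ -0.22366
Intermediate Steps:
C = -6999/1516 (C = -6999*1/1516 = -6999/1516 ≈ -4.6168)
1/((-378 + 676)/(W(9, 56) + (1343 - 1*(-694))) + C) = 1/((-378 + 676)/(8 + (1343 - 1*(-694))) - 6999/1516) = 1/(298/(8 + (1343 + 694)) - 6999/1516) = 1/(298/(8 + 2037) - 6999/1516) = 1/(298/2045 - 6999/1516) = 1/(-13861187/3100220) = -3100220/13861187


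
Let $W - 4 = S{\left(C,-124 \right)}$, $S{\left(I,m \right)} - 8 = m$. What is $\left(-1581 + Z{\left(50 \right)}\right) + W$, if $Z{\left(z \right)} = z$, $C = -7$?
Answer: $-1643$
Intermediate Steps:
$S{\left(I,m \right)} = 8 + m$
$W = -112$ ($W = 4 + \left(8 - 124\right) = 4 - 116 = -112$)
$\left(-1581 + Z{\left(50 \right)}\right) + W = \left(-1581 + 50\right) - 112 = -1531 - 112 = -1643$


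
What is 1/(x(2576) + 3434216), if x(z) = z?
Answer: 1/3436792 ≈ 2.9097e-7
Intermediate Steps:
1/(x(2576) + 3434216) = 1/(2576 + 3434216) = 1/3436792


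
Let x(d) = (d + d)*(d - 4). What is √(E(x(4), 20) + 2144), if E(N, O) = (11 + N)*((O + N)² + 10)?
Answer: √6654 ≈ 81.572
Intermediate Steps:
x(d) = 2*d*(-4 + d) (x(d) = (2*d)*(-4 + d) = 2*d*(-4 + d))
E(N, O) = (10 + (N + O)²)*(11 + N) (E(N, O) = (11 + N)*((N + O)² + 10) = (11 + N)*(10 + (N + O)²) = (10 + (N + O)²)*(11 + N))
√(E(x(4), 20) + 2144) = √((110 + 10*(2*4*(-4 + 4)) + 11*(2*4*(-4 + 4) + 20)² + (2*4*(-4 + 4))*(2*4*(-4 + 4) + 20)²) + 2144) = √((110 + 10*(2*4*0) + 11*(2*4*0 + 20)² + (2*4*0)*(2*4*0 + 20)²) + 2144) = √((110 + 10*0 + 11*(0 + 20)² + 0*(0 + 20)²) + 2144) = √((110 + 0 + 11*20² + 0*20²) + 2144) = √((110 + 0 + 11*400 + 0*400) + 2144) = √((110 + 0 + 4400 + 0) + 2144) = √(4510 + 2144) = √6654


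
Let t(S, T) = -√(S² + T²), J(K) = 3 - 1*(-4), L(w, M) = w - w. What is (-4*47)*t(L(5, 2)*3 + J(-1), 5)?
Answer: 188*√74 ≈ 1617.2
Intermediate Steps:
L(w, M) = 0
J(K) = 7 (J(K) = 3 + 4 = 7)
(-4*47)*t(L(5, 2)*3 + J(-1), 5) = (-4*47)*(-√((0*3 + 7)² + 5²)) = -(-188)*√((0 + 7)² + 25) = -(-188)*√(7² + 25) = -(-188)*√(49 + 25) = -(-188)*√74 = 188*√74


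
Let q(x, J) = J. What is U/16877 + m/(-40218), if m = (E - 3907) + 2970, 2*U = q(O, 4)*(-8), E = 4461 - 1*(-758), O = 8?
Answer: -36455401/339379593 ≈ -0.10742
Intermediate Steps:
E = 5219 (E = 4461 + 758 = 5219)
U = -16 (U = (4*(-8))/2 = (1/2)*(-32) = -16)
m = 4282 (m = (5219 - 3907) + 2970 = 1312 + 2970 = 4282)
U/16877 + m/(-40218) = -16/16877 + 4282/(-40218) = -16*1/16877 + 4282*(-1/40218) = -16/16877 - 2141/20109 = -36455401/339379593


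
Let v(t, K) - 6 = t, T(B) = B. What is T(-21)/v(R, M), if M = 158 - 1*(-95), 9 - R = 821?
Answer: 21/806 ≈ 0.026055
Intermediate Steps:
R = -812 (R = 9 - 1*821 = 9 - 821 = -812)
M = 253 (M = 158 + 95 = 253)
v(t, K) = 6 + t
T(-21)/v(R, M) = -21/(6 - 812) = -21/(-806) = -21*(-1/806) = 21/806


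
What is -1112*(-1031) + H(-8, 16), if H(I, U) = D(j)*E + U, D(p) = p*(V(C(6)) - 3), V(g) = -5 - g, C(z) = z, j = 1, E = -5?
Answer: 1146558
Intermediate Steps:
D(p) = -14*p (D(p) = p*((-5 - 1*6) - 3) = p*((-5 - 6) - 3) = p*(-11 - 3) = p*(-14) = -14*p)
H(I, U) = 70 + U (H(I, U) = -14*1*(-5) + U = -14*(-5) + U = 70 + U)
-1112*(-1031) + H(-8, 16) = -1112*(-1031) + (70 + 16) = 1146472 + 86 = 1146558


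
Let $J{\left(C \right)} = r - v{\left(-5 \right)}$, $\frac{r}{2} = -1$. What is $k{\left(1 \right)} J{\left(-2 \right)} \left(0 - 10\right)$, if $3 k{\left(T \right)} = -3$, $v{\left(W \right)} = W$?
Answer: $30$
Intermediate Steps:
$r = -2$ ($r = 2 \left(-1\right) = -2$)
$k{\left(T \right)} = -1$ ($k{\left(T \right)} = \frac{1}{3} \left(-3\right) = -1$)
$J{\left(C \right)} = 3$ ($J{\left(C \right)} = -2 - -5 = -2 + 5 = 3$)
$k{\left(1 \right)} J{\left(-2 \right)} \left(0 - 10\right) = \left(-1\right) 3 \left(0 - 10\right) = - 3 \left(0 - 10\right) = \left(-3\right) \left(-10\right) = 30$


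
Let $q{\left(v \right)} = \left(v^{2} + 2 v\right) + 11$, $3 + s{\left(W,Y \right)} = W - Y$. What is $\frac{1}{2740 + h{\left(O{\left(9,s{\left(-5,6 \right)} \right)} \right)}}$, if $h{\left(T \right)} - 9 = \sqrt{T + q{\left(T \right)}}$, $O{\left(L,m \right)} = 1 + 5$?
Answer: $\frac{2749}{7556936} - \frac{\sqrt{65}}{7556936} \approx 0.0003627$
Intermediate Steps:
$s{\left(W,Y \right)} = -3 + W - Y$ ($s{\left(W,Y \right)} = -3 + \left(W - Y\right) = -3 + W - Y$)
$q{\left(v \right)} = 11 + v^{2} + 2 v$
$O{\left(L,m \right)} = 6$
$h{\left(T \right)} = 9 + \sqrt{11 + T^{2} + 3 T}$ ($h{\left(T \right)} = 9 + \sqrt{T + \left(11 + T^{2} + 2 T\right)} = 9 + \sqrt{11 + T^{2} + 3 T}$)
$\frac{1}{2740 + h{\left(O{\left(9,s{\left(-5,6 \right)} \right)} \right)}} = \frac{1}{2740 + \left(9 + \sqrt{11 + 6^{2} + 3 \cdot 6}\right)} = \frac{1}{2740 + \left(9 + \sqrt{11 + 36 + 18}\right)} = \frac{1}{2740 + \left(9 + \sqrt{65}\right)} = \frac{1}{2749 + \sqrt{65}}$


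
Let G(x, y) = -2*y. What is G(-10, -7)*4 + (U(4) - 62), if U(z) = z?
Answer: -2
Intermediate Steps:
G(-10, -7)*4 + (U(4) - 62) = -2*(-7)*4 + (4 - 62) = 14*4 - 58 = 56 - 58 = -2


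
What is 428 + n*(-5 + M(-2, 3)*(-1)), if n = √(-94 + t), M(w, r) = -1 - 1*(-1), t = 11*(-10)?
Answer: 428 - 10*I*√51 ≈ 428.0 - 71.414*I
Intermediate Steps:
t = -110
M(w, r) = 0 (M(w, r) = -1 + 1 = 0)
n = 2*I*√51 (n = √(-94 - 110) = √(-204) = 2*I*√51 ≈ 14.283*I)
428 + n*(-5 + M(-2, 3)*(-1)) = 428 + (2*I*√51)*(-5 + 0*(-1)) = 428 + (2*I*√51)*(-5 + 0) = 428 + (2*I*√51)*(-5) = 428 - 10*I*√51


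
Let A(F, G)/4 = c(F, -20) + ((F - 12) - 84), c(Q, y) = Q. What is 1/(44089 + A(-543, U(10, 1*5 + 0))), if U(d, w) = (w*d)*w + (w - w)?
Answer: 1/39361 ≈ 2.5406e-5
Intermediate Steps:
U(d, w) = d*w² (U(d, w) = (d*w)*w + 0 = d*w² + 0 = d*w²)
A(F, G) = -384 + 8*F (A(F, G) = 4*(F + ((F - 12) - 84)) = 4*(F + ((-12 + F) - 84)) = 4*(F + (-96 + F)) = 4*(-96 + 2*F) = -384 + 8*F)
1/(44089 + A(-543, U(10, 1*5 + 0))) = 1/(44089 + (-384 + 8*(-543))) = 1/(44089 + (-384 - 4344)) = 1/(44089 - 4728) = 1/39361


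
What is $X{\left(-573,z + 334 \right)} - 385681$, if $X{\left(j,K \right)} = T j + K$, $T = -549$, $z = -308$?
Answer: $-71078$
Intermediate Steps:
$X{\left(j,K \right)} = K - 549 j$ ($X{\left(j,K \right)} = - 549 j + K = K - 549 j$)
$X{\left(-573,z + 334 \right)} - 385681 = \left(\left(-308 + 334\right) - -314577\right) - 385681 = \left(26 + 314577\right) - 385681 = 314603 - 385681 = -71078$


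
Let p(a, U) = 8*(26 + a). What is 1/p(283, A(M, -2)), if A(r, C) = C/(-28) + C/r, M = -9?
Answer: 1/2472 ≈ 0.00040453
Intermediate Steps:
A(r, C) = -C/28 + C/r (A(r, C) = C*(-1/28) + C/r = -C/28 + C/r)
p(a, U) = 208 + 8*a
1/p(283, A(M, -2)) = 1/(208 + 8*283) = 1/(208 + 2264) = 1/2472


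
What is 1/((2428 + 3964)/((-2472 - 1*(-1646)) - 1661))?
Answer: -2487/6392 ≈ -0.38908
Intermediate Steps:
1/((2428 + 3964)/((-2472 - 1*(-1646)) - 1661)) = 1/(6392/((-2472 + 1646) - 1661)) = 1/(6392/(-826 - 1661)) = 1/(6392/(-2487)) = 1/(6392*(-1/2487)) = 1/(-6392/2487) = -2487/6392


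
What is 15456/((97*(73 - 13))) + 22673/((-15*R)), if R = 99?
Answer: -363349/28809 ≈ -12.612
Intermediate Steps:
15456/((97*(73 - 13))) + 22673/((-15*R)) = 15456/((97*(73 - 13))) + 22673/((-15*99)) = 15456/((97*60)) + 22673/(-1485) = 15456/5820 + 22673*(-1/1485) = 15456*(1/5820) - 22673/1485 = 1288/485 - 22673/1485 = -363349/28809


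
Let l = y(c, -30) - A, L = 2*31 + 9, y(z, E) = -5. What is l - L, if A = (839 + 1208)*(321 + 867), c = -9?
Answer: -2431912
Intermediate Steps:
A = 2431836 (A = 2047*1188 = 2431836)
L = 71 (L = 62 + 9 = 71)
l = -2431841 (l = -5 - 1*2431836 = -5 - 2431836 = -2431841)
l - L = -2431841 - 1*71 = -2431841 - 71 = -2431912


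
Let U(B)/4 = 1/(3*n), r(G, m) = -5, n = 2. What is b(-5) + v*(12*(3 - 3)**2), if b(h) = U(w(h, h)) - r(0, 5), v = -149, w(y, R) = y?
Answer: 17/3 ≈ 5.6667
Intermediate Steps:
U(B) = 2/3 (U(B) = 4*(1/(3*2)) = 4*((1/3)*(1/2)) = 4*(1/6) = 2/3)
b(h) = 17/3 (b(h) = 2/3 - 1*(-5) = 2/3 + 5 = 17/3)
b(-5) + v*(12*(3 - 3)**2) = 17/3 - 1788*(3 - 3)**2 = 17/3 - 1788*0**2 = 17/3 - 1788*0 = 17/3 - 149*0 = 17/3 + 0 = 17/3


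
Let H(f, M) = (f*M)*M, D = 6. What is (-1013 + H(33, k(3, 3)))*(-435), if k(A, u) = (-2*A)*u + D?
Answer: -1626465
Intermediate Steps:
k(A, u) = 6 - 2*A*u (k(A, u) = (-2*A)*u + 6 = -2*A*u + 6 = 6 - 2*A*u)
H(f, M) = f*M² (H(f, M) = (M*f)*M = f*M²)
(-1013 + H(33, k(3, 3)))*(-435) = (-1013 + 33*(6 - 2*3*3)²)*(-435) = (-1013 + 33*(6 - 18)²)*(-435) = (-1013 + 33*(-12)²)*(-435) = (-1013 + 33*144)*(-435) = (-1013 + 4752)*(-435) = 3739*(-435) = -1626465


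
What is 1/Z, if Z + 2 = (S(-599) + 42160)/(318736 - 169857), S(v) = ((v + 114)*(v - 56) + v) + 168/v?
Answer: 89178521/36825154 ≈ 2.4217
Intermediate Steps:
S(v) = v + 168/v + (-56 + v)*(114 + v) (S(v) = ((114 + v)*(-56 + v) + v) + 168/v = ((-56 + v)*(114 + v) + v) + 168/v = (v + (-56 + v)*(114 + v)) + 168/v = v + 168/v + (-56 + v)*(114 + v))
Z = 36825154/89178521 (Z = -2 + ((-6384 + (-599)² + 59*(-599) + 168/(-599)) + 42160)/(318736 - 169857) = -2 + ((-6384 + 358801 - 35341 + 168*(-1/599)) + 42160)/148879 = -2 + ((-6384 + 358801 - 35341 - 168/599) + 42160)*(1/148879) = -2 + (189928356/599 + 42160)*(1/148879) = -2 + (215182196/599)*(1/148879) = -2 + 215182196/89178521 = 36825154/89178521 ≈ 0.41294)
1/Z = 1/(36825154/89178521) = 89178521/36825154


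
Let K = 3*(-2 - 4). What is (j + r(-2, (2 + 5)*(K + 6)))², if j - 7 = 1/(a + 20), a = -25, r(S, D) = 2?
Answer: 1936/25 ≈ 77.440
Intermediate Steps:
K = -18 (K = 3*(-6) = -18)
j = 34/5 (j = 7 + 1/(-25 + 20) = 7 + 1/(-5) = 7 - ⅕ = 34/5 ≈ 6.8000)
(j + r(-2, (2 + 5)*(K + 6)))² = (34/5 + 2)² = (44/5)² = 1936/25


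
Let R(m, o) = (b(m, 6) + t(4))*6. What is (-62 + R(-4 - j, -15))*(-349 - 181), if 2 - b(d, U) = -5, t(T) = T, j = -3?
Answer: -2120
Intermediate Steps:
b(d, U) = 7 (b(d, U) = 2 - 1*(-5) = 2 + 5 = 7)
R(m, o) = 66 (R(m, o) = (7 + 4)*6 = 11*6 = 66)
(-62 + R(-4 - j, -15))*(-349 - 181) = (-62 + 66)*(-349 - 181) = 4*(-530) = -2120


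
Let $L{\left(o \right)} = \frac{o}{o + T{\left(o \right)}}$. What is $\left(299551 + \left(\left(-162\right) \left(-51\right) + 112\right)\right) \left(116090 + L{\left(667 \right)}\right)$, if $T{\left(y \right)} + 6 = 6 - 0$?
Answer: $35747321175$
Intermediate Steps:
$T{\left(y \right)} = 0$ ($T{\left(y \right)} = -6 + \left(6 - 0\right) = -6 + \left(6 + 0\right) = -6 + 6 = 0$)
$L{\left(o \right)} = 1$ ($L{\left(o \right)} = \frac{o}{o + 0} = \frac{o}{o} = 1$)
$\left(299551 + \left(\left(-162\right) \left(-51\right) + 112\right)\right) \left(116090 + L{\left(667 \right)}\right) = \left(299551 + \left(\left(-162\right) \left(-51\right) + 112\right)\right) \left(116090 + 1\right) = \left(299551 + \left(8262 + 112\right)\right) 116091 = \left(299551 + 8374\right) 116091 = 307925 \cdot 116091 = 35747321175$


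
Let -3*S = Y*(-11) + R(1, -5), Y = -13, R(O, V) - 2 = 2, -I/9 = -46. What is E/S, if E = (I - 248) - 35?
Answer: -131/49 ≈ -2.6735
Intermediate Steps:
I = 414 (I = -9*(-46) = 414)
R(O, V) = 4 (R(O, V) = 2 + 2 = 4)
E = 131 (E = (414 - 248) - 35 = 166 - 35 = 131)
S = -49 (S = -(-13*(-11) + 4)/3 = -(143 + 4)/3 = -⅓*147 = -49)
E/S = 131/(-49) = 131*(-1/49) = -131/49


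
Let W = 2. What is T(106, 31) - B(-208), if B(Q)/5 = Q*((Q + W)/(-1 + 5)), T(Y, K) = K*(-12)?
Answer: -53932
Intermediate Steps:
T(Y, K) = -12*K
B(Q) = 5*Q*(½ + Q/4) (B(Q) = 5*(Q*((Q + 2)/(-1 + 5))) = 5*(Q*((2 + Q)/4)) = 5*(Q*((2 + Q)*(¼))) = 5*(Q*(½ + Q/4)) = 5*Q*(½ + Q/4))
T(106, 31) - B(-208) = -12*31 - 5*(-208)*(2 - 208)/4 = -372 - 5*(-208)*(-206)/4 = -372 - 1*53560 = -372 - 53560 = -53932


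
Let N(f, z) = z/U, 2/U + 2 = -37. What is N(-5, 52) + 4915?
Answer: 3901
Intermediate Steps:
U = -2/39 (U = 2/(-2 - 37) = 2/(-39) = 2*(-1/39) = -2/39 ≈ -0.051282)
N(f, z) = -39*z/2 (N(f, z) = z/(-2/39) = z*(-39/2) = -39*z/2)
N(-5, 52) + 4915 = -39/2*52 + 4915 = -1014 + 4915 = 3901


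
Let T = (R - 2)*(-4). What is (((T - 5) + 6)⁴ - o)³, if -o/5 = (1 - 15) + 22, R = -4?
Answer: 59622957197329625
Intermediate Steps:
o = -40 (o = -5*((1 - 15) + 22) = -5*(-14 + 22) = -5*8 = -40)
T = 24 (T = (-4 - 2)*(-4) = -6*(-4) = 24)
(((T - 5) + 6)⁴ - o)³ = (((24 - 5) + 6)⁴ - 1*(-40))³ = ((19 + 6)⁴ + 40)³ = (25⁴ + 40)³ = (390625 + 40)³ = 390665³ = 59622957197329625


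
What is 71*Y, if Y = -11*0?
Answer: 0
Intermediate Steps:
Y = 0
71*Y = 71*0 = 0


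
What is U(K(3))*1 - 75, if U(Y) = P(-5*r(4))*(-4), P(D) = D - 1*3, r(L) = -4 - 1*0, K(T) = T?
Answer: -143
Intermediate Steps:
r(L) = -4 (r(L) = -4 + 0 = -4)
P(D) = -3 + D (P(D) = D - 3 = -3 + D)
U(Y) = -68 (U(Y) = (-3 - 5*(-4))*(-4) = (-3 + 20)*(-4) = 17*(-4) = -68)
U(K(3))*1 - 75 = -68*1 - 75 = -68 - 75 = -143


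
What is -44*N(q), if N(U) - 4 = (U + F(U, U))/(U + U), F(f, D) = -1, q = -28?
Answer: -2783/14 ≈ -198.79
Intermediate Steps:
N(U) = 4 + (-1 + U)/(2*U) (N(U) = 4 + (U - 1)/(U + U) = 4 + (-1 + U)/((2*U)) = 4 + (-1 + U)*(1/(2*U)) = 4 + (-1 + U)/(2*U))
-44*N(q) = -22*(-1 + 9*(-28))/(-28) = -22*(-1)*(-1 - 252)/28 = -22*(-1)*(-253)/28 = -44*253/56 = -2783/14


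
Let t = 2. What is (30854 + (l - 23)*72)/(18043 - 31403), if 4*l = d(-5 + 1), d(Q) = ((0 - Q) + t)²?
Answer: -14923/6680 ≈ -2.2340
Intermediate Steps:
d(Q) = (2 - Q)² (d(Q) = ((0 - Q) + 2)² = (-Q + 2)² = (2 - Q)²)
l = 9 (l = (-2 + (-5 + 1))²/4 = (-2 - 4)²/4 = (¼)*(-6)² = (¼)*36 = 9)
(30854 + (l - 23)*72)/(18043 - 31403) = (30854 + (9 - 23)*72)/(18043 - 31403) = (30854 - 14*72)/(-13360) = (30854 - 1008)*(-1/13360) = 29846*(-1/13360) = -14923/6680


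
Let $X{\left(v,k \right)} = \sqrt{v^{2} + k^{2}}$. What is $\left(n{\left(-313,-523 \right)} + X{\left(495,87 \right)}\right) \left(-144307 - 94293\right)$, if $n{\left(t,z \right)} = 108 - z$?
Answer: $-150556600 - 715800 \sqrt{28066} \approx -2.7047 \cdot 10^{8}$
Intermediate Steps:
$X{\left(v,k \right)} = \sqrt{k^{2} + v^{2}}$
$\left(n{\left(-313,-523 \right)} + X{\left(495,87 \right)}\right) \left(-144307 - 94293\right) = \left(\left(108 - -523\right) + \sqrt{87^{2} + 495^{2}}\right) \left(-144307 - 94293\right) = \left(\left(108 + 523\right) + \sqrt{7569 + 245025}\right) \left(-238600\right) = \left(631 + \sqrt{252594}\right) \left(-238600\right) = \left(631 + 3 \sqrt{28066}\right) \left(-238600\right) = -150556600 - 715800 \sqrt{28066}$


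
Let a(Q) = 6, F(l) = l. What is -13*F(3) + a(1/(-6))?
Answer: -33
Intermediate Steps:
-13*F(3) + a(1/(-6)) = -13*3 + 6 = -39 + 6 = -33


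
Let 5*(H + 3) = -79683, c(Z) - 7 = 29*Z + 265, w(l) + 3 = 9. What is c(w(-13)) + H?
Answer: -77468/5 ≈ -15494.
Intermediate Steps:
w(l) = 6 (w(l) = -3 + 9 = 6)
c(Z) = 272 + 29*Z (c(Z) = 7 + (29*Z + 265) = 7 + (265 + 29*Z) = 272 + 29*Z)
H = -79698/5 (H = -3 + (⅕)*(-79683) = -3 - 79683/5 = -79698/5 ≈ -15940.)
c(w(-13)) + H = (272 + 29*6) - 79698/5 = (272 + 174) - 79698/5 = 446 - 79698/5 = -77468/5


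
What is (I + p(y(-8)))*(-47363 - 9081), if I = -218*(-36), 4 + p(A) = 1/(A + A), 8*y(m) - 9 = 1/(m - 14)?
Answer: -87226074064/197 ≈ -4.4277e+8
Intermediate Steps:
y(m) = 9/8 + 1/(8*(-14 + m)) (y(m) = 9/8 + 1/(8*(m - 14)) = 9/8 + 1/(8*(-14 + m)))
p(A) = -4 + 1/(2*A) (p(A) = -4 + 1/(A + A) = -4 + 1/(2*A))
I = 7848
(I + p(y(-8)))*(-47363 - 9081) = (7848 + (-4 + 1/(2*(((-125 + 9*(-8))/(8*(-14 - 8)))))))*(-47363 - 9081) = (7848 + (-4 + 1/(2*(((⅛)*(-125 - 72)/(-22))))))*(-56444) = (7848 + (-4 + 1/(2*(((⅛)*(-1/22)*(-197))))))*(-56444) = (7848 + (-4 + 1/(2*(197/176))))*(-56444) = (7848 + (-4 + (½)*(176/197)))*(-56444) = (7848 + (-4 + 88/197))*(-56444) = (7848 - 700/197)*(-56444) = (1545356/197)*(-56444) = -87226074064/197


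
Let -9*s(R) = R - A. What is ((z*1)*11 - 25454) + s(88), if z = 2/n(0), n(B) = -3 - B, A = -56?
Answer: -76432/3 ≈ -25477.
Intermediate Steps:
z = -⅔ (z = 2/(-3 - 1*0) = 2/(-3 + 0) = 2/(-3) = 2*(-⅓) = -⅔ ≈ -0.66667)
s(R) = -56/9 - R/9 (s(R) = -(R - 1*(-56))/9 = -(R + 56)/9 = -(56 + R)/9 = -56/9 - R/9)
((z*1)*11 - 25454) + s(88) = (-⅔*1*11 - 25454) + (-56/9 - ⅑*88) = (-⅔*11 - 25454) + (-56/9 - 88/9) = (-22/3 - 25454) - 16 = -76384/3 - 16 = -76432/3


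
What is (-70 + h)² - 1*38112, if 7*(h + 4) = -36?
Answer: -1560572/49 ≈ -31848.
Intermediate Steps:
h = -64/7 (h = -4 + (⅐)*(-36) = -4 - 36/7 = -64/7 ≈ -9.1429)
(-70 + h)² - 1*38112 = (-70 - 64/7)² - 1*38112 = (-554/7)² - 38112 = 306916/49 - 38112 = -1560572/49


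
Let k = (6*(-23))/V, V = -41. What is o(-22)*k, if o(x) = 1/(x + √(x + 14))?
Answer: -253/1681 - 23*I*√2/1681 ≈ -0.15051 - 0.01935*I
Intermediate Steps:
o(x) = 1/(x + √(14 + x))
k = 138/41 (k = (6*(-23))/(-41) = -138*(-1/41) = 138/41 ≈ 3.3659)
o(-22)*k = (138/41)/(-22 + √(14 - 22)) = (138/41)/(-22 + √(-8)) = (138/41)/(-22 + 2*I*√2) = 138/(41*(-22 + 2*I*√2))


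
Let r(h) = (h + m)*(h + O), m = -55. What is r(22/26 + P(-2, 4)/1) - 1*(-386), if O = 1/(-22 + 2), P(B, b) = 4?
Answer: 122909/845 ≈ 145.45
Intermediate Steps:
O = -1/20 (O = 1/(-20) = -1/20 ≈ -0.050000)
r(h) = (-55 + h)*(-1/20 + h) (r(h) = (h - 55)*(h - 1/20) = (-55 + h)*(-1/20 + h))
r(22/26 + P(-2, 4)/1) - 1*(-386) = (11/4 + (22/26 + 4/1)² - 1101*(22/26 + 4/1)/20) - 1*(-386) = (11/4 + (22*(1/26) + 4*1)² - 1101*(22*(1/26) + 4*1)/20) + 386 = (11/4 + (11/13 + 4)² - 1101*(11/13 + 4)/20) + 386 = (11/4 + (63/13)² - 1101/20*63/13) + 386 = (11/4 + 3969/169 - 69363/260) + 386 = -203261/845 + 386 = 122909/845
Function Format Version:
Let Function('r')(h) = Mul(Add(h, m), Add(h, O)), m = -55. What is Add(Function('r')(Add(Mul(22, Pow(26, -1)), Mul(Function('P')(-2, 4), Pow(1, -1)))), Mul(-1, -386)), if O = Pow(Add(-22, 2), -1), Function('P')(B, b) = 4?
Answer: Rational(122909, 845) ≈ 145.45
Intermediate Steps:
O = Rational(-1, 20) (O = Pow(-20, -1) = Rational(-1, 20) ≈ -0.050000)
Function('r')(h) = Mul(Add(-55, h), Add(Rational(-1, 20), h)) (Function('r')(h) = Mul(Add(h, -55), Add(h, Rational(-1, 20))) = Mul(Add(-55, h), Add(Rational(-1, 20), h)))
Add(Function('r')(Add(Mul(22, Pow(26, -1)), Mul(Function('P')(-2, 4), Pow(1, -1)))), Mul(-1, -386)) = Add(Add(Rational(11, 4), Pow(Add(Mul(22, Pow(26, -1)), Mul(4, Pow(1, -1))), 2), Mul(Rational(-1101, 20), Add(Mul(22, Pow(26, -1)), Mul(4, Pow(1, -1))))), Mul(-1, -386)) = Add(Add(Rational(11, 4), Pow(Add(Mul(22, Rational(1, 26)), Mul(4, 1)), 2), Mul(Rational(-1101, 20), Add(Mul(22, Rational(1, 26)), Mul(4, 1)))), 386) = Add(Add(Rational(11, 4), Pow(Add(Rational(11, 13), 4), 2), Mul(Rational(-1101, 20), Add(Rational(11, 13), 4))), 386) = Add(Add(Rational(11, 4), Pow(Rational(63, 13), 2), Mul(Rational(-1101, 20), Rational(63, 13))), 386) = Add(Add(Rational(11, 4), Rational(3969, 169), Rational(-69363, 260)), 386) = Add(Rational(-203261, 845), 386) = Rational(122909, 845)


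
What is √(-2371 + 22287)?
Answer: 2*√4979 ≈ 141.12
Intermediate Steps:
√(-2371 + 22287) = √19916 = 2*√4979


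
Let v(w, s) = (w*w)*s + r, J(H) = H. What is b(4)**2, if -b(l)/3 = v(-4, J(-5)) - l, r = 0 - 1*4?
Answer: 69696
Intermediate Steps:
r = -4 (r = 0 - 4 = -4)
v(w, s) = -4 + s*w**2 (v(w, s) = (w*w)*s - 4 = w**2*s - 4 = s*w**2 - 4 = -4 + s*w**2)
b(l) = 252 + 3*l (b(l) = -3*((-4 - 5*(-4)**2) - l) = -3*((-4 - 5*16) - l) = -3*((-4 - 80) - l) = -3*(-84 - l) = 252 + 3*l)
b(4)**2 = (252 + 3*4)**2 = (252 + 12)**2 = 264**2 = 69696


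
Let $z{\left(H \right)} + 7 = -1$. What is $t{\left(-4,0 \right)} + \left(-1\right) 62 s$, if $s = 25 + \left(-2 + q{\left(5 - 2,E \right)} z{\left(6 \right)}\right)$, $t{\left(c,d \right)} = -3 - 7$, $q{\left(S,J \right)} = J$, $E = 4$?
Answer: $548$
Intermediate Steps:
$z{\left(H \right)} = -8$ ($z{\left(H \right)} = -7 - 1 = -8$)
$t{\left(c,d \right)} = -10$ ($t{\left(c,d \right)} = -3 - 7 = -10$)
$s = -9$ ($s = 25 + \left(-2 + 4 \left(-8\right)\right) = 25 - 34 = -9$)
$t{\left(-4,0 \right)} + \left(-1\right) 62 s = -10 + \left(-1\right) 62 \left(-9\right) = -10 - -558 = -10 + 558 = 548$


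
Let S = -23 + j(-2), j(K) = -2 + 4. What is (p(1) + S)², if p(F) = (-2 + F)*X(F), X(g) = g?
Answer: 484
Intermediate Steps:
j(K) = 2
S = -21 (S = -23 + 2 = -21)
p(F) = F*(-2 + F) (p(F) = (-2 + F)*F = F*(-2 + F))
(p(1) + S)² = (1*(-2 + 1) - 21)² = (1*(-1) - 21)² = (-1 - 21)² = (-22)² = 484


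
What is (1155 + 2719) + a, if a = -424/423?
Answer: 1638278/423 ≈ 3873.0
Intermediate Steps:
a = -424/423 (a = -424*1/423 = -424/423 ≈ -1.0024)
(1155 + 2719) + a = (1155 + 2719) - 424/423 = 3874 - 424/423 = 1638278/423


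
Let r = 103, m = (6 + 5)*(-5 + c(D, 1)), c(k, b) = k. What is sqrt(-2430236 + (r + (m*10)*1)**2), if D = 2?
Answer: I*sqrt(2378707) ≈ 1542.3*I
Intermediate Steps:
m = -33 (m = (6 + 5)*(-5 + 2) = 11*(-3) = -33)
sqrt(-2430236 + (r + (m*10)*1)**2) = sqrt(-2430236 + (103 - 33*10*1)**2) = sqrt(-2430236 + (103 - 330*1)**2) = sqrt(-2430236 + (103 - 330)**2) = sqrt(-2430236 + (-227)**2) = sqrt(-2430236 + 51529) = sqrt(-2378707) = I*sqrt(2378707)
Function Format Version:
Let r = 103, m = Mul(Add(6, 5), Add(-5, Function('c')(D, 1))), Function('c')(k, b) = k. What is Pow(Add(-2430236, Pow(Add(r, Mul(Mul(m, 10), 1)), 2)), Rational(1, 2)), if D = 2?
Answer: Mul(I, Pow(2378707, Rational(1, 2))) ≈ Mul(1542.3, I)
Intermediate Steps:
m = -33 (m = Mul(Add(6, 5), Add(-5, 2)) = Mul(11, -3) = -33)
Pow(Add(-2430236, Pow(Add(r, Mul(Mul(m, 10), 1)), 2)), Rational(1, 2)) = Pow(Add(-2430236, Pow(Add(103, Mul(Mul(-33, 10), 1)), 2)), Rational(1, 2)) = Pow(Add(-2430236, Pow(Add(103, Mul(-330, 1)), 2)), Rational(1, 2)) = Pow(Add(-2430236, Pow(Add(103, -330), 2)), Rational(1, 2)) = Pow(Add(-2430236, Pow(-227, 2)), Rational(1, 2)) = Pow(Add(-2430236, 51529), Rational(1, 2)) = Pow(-2378707, Rational(1, 2)) = Mul(I, Pow(2378707, Rational(1, 2)))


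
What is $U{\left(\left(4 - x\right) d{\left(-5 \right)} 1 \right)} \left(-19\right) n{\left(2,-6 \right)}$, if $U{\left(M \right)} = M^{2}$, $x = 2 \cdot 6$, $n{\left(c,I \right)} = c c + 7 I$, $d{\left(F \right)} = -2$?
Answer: $184832$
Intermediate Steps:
$n{\left(c,I \right)} = c^{2} + 7 I$
$x = 12$
$U{\left(\left(4 - x\right) d{\left(-5 \right)} 1 \right)} \left(-19\right) n{\left(2,-6 \right)} = \left(\left(4 - 12\right) \left(-2\right) 1\right)^{2} \left(-19\right) \left(2^{2} + 7 \left(-6\right)\right) = \left(\left(4 - 12\right) \left(-2\right) 1\right)^{2} \left(-19\right) \left(4 - 42\right) = \left(\left(-8\right) \left(-2\right) 1\right)^{2} \left(-19\right) \left(-38\right) = \left(16 \cdot 1\right)^{2} \left(-19\right) \left(-38\right) = 16^{2} \left(-19\right) \left(-38\right) = 256 \left(-19\right) \left(-38\right) = \left(-4864\right) \left(-38\right) = 184832$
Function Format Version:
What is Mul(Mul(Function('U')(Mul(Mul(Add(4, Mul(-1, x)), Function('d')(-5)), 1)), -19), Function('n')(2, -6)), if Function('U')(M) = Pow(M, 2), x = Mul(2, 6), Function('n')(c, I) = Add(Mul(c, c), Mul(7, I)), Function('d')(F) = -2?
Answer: 184832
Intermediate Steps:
Function('n')(c, I) = Add(Pow(c, 2), Mul(7, I))
x = 12
Mul(Mul(Function('U')(Mul(Mul(Add(4, Mul(-1, x)), Function('d')(-5)), 1)), -19), Function('n')(2, -6)) = Mul(Mul(Pow(Mul(Mul(Add(4, Mul(-1, 12)), -2), 1), 2), -19), Add(Pow(2, 2), Mul(7, -6))) = Mul(Mul(Pow(Mul(Mul(Add(4, -12), -2), 1), 2), -19), Add(4, -42)) = Mul(Mul(Pow(Mul(Mul(-8, -2), 1), 2), -19), -38) = Mul(Mul(Pow(Mul(16, 1), 2), -19), -38) = Mul(Mul(Pow(16, 2), -19), -38) = Mul(Mul(256, -19), -38) = Mul(-4864, -38) = 184832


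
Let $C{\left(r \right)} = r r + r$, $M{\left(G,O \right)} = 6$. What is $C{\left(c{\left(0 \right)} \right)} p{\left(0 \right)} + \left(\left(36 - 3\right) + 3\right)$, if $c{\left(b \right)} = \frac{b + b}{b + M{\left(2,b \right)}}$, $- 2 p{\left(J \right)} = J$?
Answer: $36$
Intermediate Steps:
$p{\left(J \right)} = - \frac{J}{2}$
$c{\left(b \right)} = \frac{2 b}{6 + b}$ ($c{\left(b \right)} = \frac{b + b}{b + 6} = \frac{2 b}{6 + b}$)
$C{\left(r \right)} = r + r^{2}$ ($C{\left(r \right)} = r^{2} + r = r + r^{2}$)
$C{\left(c{\left(0 \right)} \right)} p{\left(0 \right)} + \left(\left(36 - 3\right) + 3\right) = 2 \cdot 0 \frac{1}{6 + 0} \left(1 + 2 \cdot 0 \frac{1}{6 + 0}\right) \left(\left(- \frac{1}{2}\right) 0\right) + \left(\left(36 - 3\right) + 3\right) = 2 \cdot 0 \cdot \frac{1}{6} \left(1 + 2 \cdot 0 \cdot \frac{1}{6}\right) 0 + \left(33 + 3\right) = 2 \cdot 0 \cdot \frac{1}{6} \left(1 + 2 \cdot 0 \cdot \frac{1}{6}\right) 0 + 36 = 0 \left(1 + 0\right) 0 + 36 = 0 \cdot 1 \cdot 0 + 36 = 0 \cdot 0 + 36 = 0 + 36 = 36$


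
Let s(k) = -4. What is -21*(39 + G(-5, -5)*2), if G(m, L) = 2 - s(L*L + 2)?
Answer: -1071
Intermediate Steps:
G(m, L) = 6 (G(m, L) = 2 - 1*(-4) = 2 + 4 = 6)
-21*(39 + G(-5, -5)*2) = -21*(39 + 6*2) = -21*(39 + 12) = -21*51 = -1071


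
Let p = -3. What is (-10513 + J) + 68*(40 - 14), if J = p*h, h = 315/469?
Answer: -586050/67 ≈ -8747.0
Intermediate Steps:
h = 45/67 (h = 315*(1/469) = 45/67 ≈ 0.67164)
J = -135/67 (J = -3*45/67 = -135/67 ≈ -2.0149)
(-10513 + J) + 68*(40 - 14) = (-10513 - 135/67) + 68*(40 - 14) = -704506/67 + 68*26 = -704506/67 + 1768 = -586050/67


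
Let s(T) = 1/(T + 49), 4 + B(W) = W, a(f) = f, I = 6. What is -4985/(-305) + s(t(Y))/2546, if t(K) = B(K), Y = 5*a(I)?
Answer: 190377211/11647950 ≈ 16.344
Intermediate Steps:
B(W) = -4 + W
Y = 30 (Y = 5*6 = 30)
t(K) = -4 + K
s(T) = 1/(49 + T)
-4985/(-305) + s(t(Y))/2546 = -4985/(-305) + 1/((49 + (-4 + 30))*2546) = -4985*(-1/305) + (1/2546)/(49 + 26) = 997/61 + (1/2546)/75 = 997/61 + (1/75)*(1/2546) = 997/61 + 1/190950 = 190377211/11647950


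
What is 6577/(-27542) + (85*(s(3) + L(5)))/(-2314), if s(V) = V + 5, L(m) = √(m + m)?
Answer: -16973869/31866094 - 85*√10/2314 ≈ -0.64882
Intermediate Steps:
L(m) = √2*√m (L(m) = √(2*m) = √2*√m)
s(V) = 5 + V
6577/(-27542) + (85*(s(3) + L(5)))/(-2314) = 6577/(-27542) + (85*((5 + 3) + √2*√5))/(-2314) = 6577*(-1/27542) + (85*(8 + √10))*(-1/2314) = -6577/27542 + (680 + 85*√10)*(-1/2314) = -6577/27542 + (-340/1157 - 85*√10/2314) = -16973869/31866094 - 85*√10/2314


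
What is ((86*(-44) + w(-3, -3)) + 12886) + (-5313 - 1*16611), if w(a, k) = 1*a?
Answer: -12825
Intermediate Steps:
w(a, k) = a
((86*(-44) + w(-3, -3)) + 12886) + (-5313 - 1*16611) = ((86*(-44) - 3) + 12886) + (-5313 - 1*16611) = ((-3784 - 3) + 12886) + (-5313 - 16611) = (-3787 + 12886) - 21924 = 9099 - 21924 = -12825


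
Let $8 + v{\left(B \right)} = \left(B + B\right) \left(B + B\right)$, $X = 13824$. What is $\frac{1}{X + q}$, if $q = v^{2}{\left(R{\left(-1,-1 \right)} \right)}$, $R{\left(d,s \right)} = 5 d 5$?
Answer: $\frac{1}{6223888} \approx 1.6067 \cdot 10^{-7}$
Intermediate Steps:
$R{\left(d,s \right)} = 25 d$
$v{\left(B \right)} = -8 + 4 B^{2}$ ($v{\left(B \right)} = -8 + \left(B + B\right) \left(B + B\right) = -8 + 2 B 2 B = -8 + 4 B^{2}$)
$q = 6210064$ ($q = \left(-8 + 4 \left(25 \left(-1\right)\right)^{2}\right)^{2} = \left(-8 + 4 \left(-25\right)^{2}\right)^{2} = \left(-8 + 4 \cdot 625\right)^{2} = \left(-8 + 2500\right)^{2} = 2492^{2} = 6210064$)
$\frac{1}{X + q} = \frac{1}{13824 + 6210064} = \frac{1}{6223888}$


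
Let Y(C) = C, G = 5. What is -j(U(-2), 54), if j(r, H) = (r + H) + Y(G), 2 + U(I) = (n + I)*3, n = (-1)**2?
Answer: -54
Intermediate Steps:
n = 1
U(I) = 1 + 3*I (U(I) = -2 + (1 + I)*3 = -2 + (3 + 3*I) = 1 + 3*I)
j(r, H) = 5 + H + r (j(r, H) = (r + H) + 5 = (H + r) + 5 = 5 + H + r)
-j(U(-2), 54) = -(5 + 54 + (1 + 3*(-2))) = -(5 + 54 + (1 - 6)) = -(5 + 54 - 5) = -1*54 = -54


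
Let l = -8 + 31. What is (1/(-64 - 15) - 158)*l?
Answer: -287109/79 ≈ -3634.3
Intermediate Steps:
l = 23
(1/(-64 - 15) - 158)*l = (1/(-64 - 15) - 158)*23 = (1/(-79) - 158)*23 = (-1/79 - 158)*23 = -12483/79*23 = -287109/79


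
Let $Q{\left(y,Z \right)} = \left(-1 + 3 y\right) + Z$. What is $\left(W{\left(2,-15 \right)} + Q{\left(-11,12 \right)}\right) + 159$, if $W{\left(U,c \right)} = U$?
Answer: $139$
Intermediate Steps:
$Q{\left(y,Z \right)} = -1 + Z + 3 y$
$\left(W{\left(2,-15 \right)} + Q{\left(-11,12 \right)}\right) + 159 = \left(2 + \left(-1 + 12 + 3 \left(-11\right)\right)\right) + 159 = \left(2 - 22\right) + 159 = -20 + 159 = 139$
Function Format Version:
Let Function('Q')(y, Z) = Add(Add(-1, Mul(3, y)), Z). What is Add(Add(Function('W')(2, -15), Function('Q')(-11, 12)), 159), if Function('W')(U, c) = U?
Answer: 139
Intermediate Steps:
Function('Q')(y, Z) = Add(-1, Z, Mul(3, y))
Add(Add(Function('W')(2, -15), Function('Q')(-11, 12)), 159) = Add(Add(2, Add(-1, 12, Mul(3, -11))), 159) = Add(Add(2, Add(-1, 12, -33)), 159) = Add(Add(2, -22), 159) = Add(-20, 159) = 139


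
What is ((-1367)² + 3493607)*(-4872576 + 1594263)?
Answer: -17579284686648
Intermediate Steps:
((-1367)² + 3493607)*(-4872576 + 1594263) = (1868689 + 3493607)*(-3278313) = 5362296*(-3278313) = -17579284686648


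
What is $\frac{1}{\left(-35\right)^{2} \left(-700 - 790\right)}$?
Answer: $- \frac{1}{1825250} \approx -5.4787 \cdot 10^{-7}$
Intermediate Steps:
$\frac{1}{\left(-35\right)^{2} \left(-700 - 790\right)} = \frac{1}{1225 \left(-1490\right)} = \frac{1}{-1825250} = - \frac{1}{1825250}$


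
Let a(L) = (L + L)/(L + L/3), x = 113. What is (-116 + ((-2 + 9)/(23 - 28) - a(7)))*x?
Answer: -134357/10 ≈ -13436.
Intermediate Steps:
a(L) = 3/2 (a(L) = (2*L)/(L + L*(1/3)) = (2*L)/(L + L/3) = (2*L)/((4*L/3)) = (2*L)*(3/(4*L)) = 3/2)
(-116 + ((-2 + 9)/(23 - 28) - a(7)))*x = (-116 + ((-2 + 9)/(23 - 28) - 1*3/2))*113 = (-116 + (7/(-5) - 3/2))*113 = (-116 + (7*(-1/5) - 3/2))*113 = (-116 + (-7/5 - 3/2))*113 = (-116 - 29/10)*113 = -1189/10*113 = -134357/10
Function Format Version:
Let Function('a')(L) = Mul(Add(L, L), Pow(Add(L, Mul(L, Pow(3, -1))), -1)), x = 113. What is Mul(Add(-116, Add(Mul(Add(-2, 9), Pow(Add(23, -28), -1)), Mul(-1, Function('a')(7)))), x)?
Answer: Rational(-134357, 10) ≈ -13436.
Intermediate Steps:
Function('a')(L) = Rational(3, 2) (Function('a')(L) = Mul(Mul(2, L), Pow(Add(L, Mul(L, Rational(1, 3))), -1)) = Mul(Mul(2, L), Pow(Add(L, Mul(Rational(1, 3), L)), -1)) = Mul(Mul(2, L), Pow(Mul(Rational(4, 3), L), -1)) = Mul(Mul(2, L), Mul(Rational(3, 4), Pow(L, -1))) = Rational(3, 2))
Mul(Add(-116, Add(Mul(Add(-2, 9), Pow(Add(23, -28), -1)), Mul(-1, Function('a')(7)))), x) = Mul(Add(-116, Add(Mul(Add(-2, 9), Pow(Add(23, -28), -1)), Mul(-1, Rational(3, 2)))), 113) = Mul(Add(-116, Add(Mul(7, Pow(-5, -1)), Rational(-3, 2))), 113) = Mul(Add(-116, Add(Mul(7, Rational(-1, 5)), Rational(-3, 2))), 113) = Mul(Add(-116, Add(Rational(-7, 5), Rational(-3, 2))), 113) = Mul(Add(-116, Rational(-29, 10)), 113) = Mul(Rational(-1189, 10), 113) = Rational(-134357, 10)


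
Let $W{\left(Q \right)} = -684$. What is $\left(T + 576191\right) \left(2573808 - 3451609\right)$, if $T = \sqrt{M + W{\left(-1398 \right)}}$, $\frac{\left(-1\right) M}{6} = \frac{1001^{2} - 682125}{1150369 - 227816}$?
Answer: $-505781035991 - \frac{1755602 i \sqrt{145981444310481}}{922553} \approx -5.0578 \cdot 10^{11} - 2.2992 \cdot 10^{7} i$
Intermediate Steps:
$M = - \frac{1919256}{922553}$ ($M = - 6 \frac{1001^{2} - 682125}{1150369 - 227816} = - 6 \frac{1002001 - 682125}{922553} = - 6 \cdot 319876 \cdot \frac{1}{922553} = \left(-6\right) \frac{319876}{922553} = - \frac{1919256}{922553} \approx -2.0804$)
$T = \frac{2 i \sqrt{145981444310481}}{922553}$ ($T = \sqrt{- \frac{1919256}{922553} - 684} = \sqrt{- \frac{632945508}{922553}} = \frac{2 i \sqrt{145981444310481}}{922553} \approx 26.193 i$)
$\left(T + 576191\right) \left(2573808 - 3451609\right) = \left(\frac{2 i \sqrt{145981444310481}}{922553} + 576191\right) \left(2573808 - 3451609\right) = \left(576191 + \frac{2 i \sqrt{145981444310481}}{922553}\right) \left(-877801\right) = -505781035991 - \frac{1755602 i \sqrt{145981444310481}}{922553}$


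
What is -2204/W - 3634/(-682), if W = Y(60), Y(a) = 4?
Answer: -186074/341 ≈ -545.67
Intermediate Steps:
W = 4
-2204/W - 3634/(-682) = -2204/4 - 3634/(-682) = -2204*¼ - 3634*(-1/682) = -551 + 1817/341 = -186074/341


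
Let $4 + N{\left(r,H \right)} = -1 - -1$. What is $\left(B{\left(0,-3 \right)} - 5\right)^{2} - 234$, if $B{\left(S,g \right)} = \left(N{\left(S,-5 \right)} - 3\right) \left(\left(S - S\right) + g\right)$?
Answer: $22$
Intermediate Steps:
$N{\left(r,H \right)} = -4$ ($N{\left(r,H \right)} = -4 - 0 = -4 + \left(-1 + 1\right) = -4 + 0 = -4$)
$B{\left(S,g \right)} = - 7 g$ ($B{\left(S,g \right)} = \left(-4 - 3\right) \left(\left(S - S\right) + g\right) = - 7 \left(0 + g\right) = - 7 g$)
$\left(B{\left(0,-3 \right)} - 5\right)^{2} - 234 = \left(\left(-7\right) \left(-3\right) - 5\right)^{2} - 234 = \left(21 - 5\right)^{2} - 234 = 16^{2} - 234 = 256 - 234 = 22$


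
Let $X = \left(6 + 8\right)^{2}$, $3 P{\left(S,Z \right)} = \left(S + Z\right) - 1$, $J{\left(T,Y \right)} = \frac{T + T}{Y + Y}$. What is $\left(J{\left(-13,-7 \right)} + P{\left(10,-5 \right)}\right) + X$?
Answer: $\frac{4183}{21} \approx 199.19$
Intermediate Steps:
$J{\left(T,Y \right)} = \frac{T}{Y}$ ($J{\left(T,Y \right)} = \frac{2 T}{2 Y} = 2 T \frac{1}{2 Y} = \frac{T}{Y}$)
$P{\left(S,Z \right)} = - \frac{1}{3} + \frac{S}{3} + \frac{Z}{3}$ ($P{\left(S,Z \right)} = \frac{\left(S + Z\right) - 1}{3} = \frac{-1 + S + Z}{3} = - \frac{1}{3} + \frac{S}{3} + \frac{Z}{3}$)
$X = 196$ ($X = 14^{2} = 196$)
$\left(J{\left(-13,-7 \right)} + P{\left(10,-5 \right)}\right) + X = \left(- \frac{13}{-7} + \left(- \frac{1}{3} + \frac{1}{3} \cdot 10 + \frac{1}{3} \left(-5\right)\right)\right) + 196 = \left(\left(-13\right) \left(- \frac{1}{7}\right) - - \frac{4}{3}\right) + 196 = \left(\frac{13}{7} + \frac{4}{3}\right) + 196 = \frac{67}{21} + 196 = \frac{4183}{21}$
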